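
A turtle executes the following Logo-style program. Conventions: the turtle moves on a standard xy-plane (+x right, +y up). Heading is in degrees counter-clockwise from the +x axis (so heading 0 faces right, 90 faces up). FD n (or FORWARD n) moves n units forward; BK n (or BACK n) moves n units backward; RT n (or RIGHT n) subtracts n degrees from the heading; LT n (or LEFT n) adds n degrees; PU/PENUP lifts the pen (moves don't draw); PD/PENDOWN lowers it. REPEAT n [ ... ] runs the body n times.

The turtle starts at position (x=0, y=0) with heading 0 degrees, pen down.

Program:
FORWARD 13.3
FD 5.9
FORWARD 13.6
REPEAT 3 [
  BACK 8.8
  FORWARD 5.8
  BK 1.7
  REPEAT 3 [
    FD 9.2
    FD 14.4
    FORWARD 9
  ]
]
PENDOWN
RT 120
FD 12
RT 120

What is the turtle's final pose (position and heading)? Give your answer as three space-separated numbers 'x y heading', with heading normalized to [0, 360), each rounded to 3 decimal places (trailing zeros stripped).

Executing turtle program step by step:
Start: pos=(0,0), heading=0, pen down
FD 13.3: (0,0) -> (13.3,0) [heading=0, draw]
FD 5.9: (13.3,0) -> (19.2,0) [heading=0, draw]
FD 13.6: (19.2,0) -> (32.8,0) [heading=0, draw]
REPEAT 3 [
  -- iteration 1/3 --
  BK 8.8: (32.8,0) -> (24,0) [heading=0, draw]
  FD 5.8: (24,0) -> (29.8,0) [heading=0, draw]
  BK 1.7: (29.8,0) -> (28.1,0) [heading=0, draw]
  REPEAT 3 [
    -- iteration 1/3 --
    FD 9.2: (28.1,0) -> (37.3,0) [heading=0, draw]
    FD 14.4: (37.3,0) -> (51.7,0) [heading=0, draw]
    FD 9: (51.7,0) -> (60.7,0) [heading=0, draw]
    -- iteration 2/3 --
    FD 9.2: (60.7,0) -> (69.9,0) [heading=0, draw]
    FD 14.4: (69.9,0) -> (84.3,0) [heading=0, draw]
    FD 9: (84.3,0) -> (93.3,0) [heading=0, draw]
    -- iteration 3/3 --
    FD 9.2: (93.3,0) -> (102.5,0) [heading=0, draw]
    FD 14.4: (102.5,0) -> (116.9,0) [heading=0, draw]
    FD 9: (116.9,0) -> (125.9,0) [heading=0, draw]
  ]
  -- iteration 2/3 --
  BK 8.8: (125.9,0) -> (117.1,0) [heading=0, draw]
  FD 5.8: (117.1,0) -> (122.9,0) [heading=0, draw]
  BK 1.7: (122.9,0) -> (121.2,0) [heading=0, draw]
  REPEAT 3 [
    -- iteration 1/3 --
    FD 9.2: (121.2,0) -> (130.4,0) [heading=0, draw]
    FD 14.4: (130.4,0) -> (144.8,0) [heading=0, draw]
    FD 9: (144.8,0) -> (153.8,0) [heading=0, draw]
    -- iteration 2/3 --
    FD 9.2: (153.8,0) -> (163,0) [heading=0, draw]
    FD 14.4: (163,0) -> (177.4,0) [heading=0, draw]
    FD 9: (177.4,0) -> (186.4,0) [heading=0, draw]
    -- iteration 3/3 --
    FD 9.2: (186.4,0) -> (195.6,0) [heading=0, draw]
    FD 14.4: (195.6,0) -> (210,0) [heading=0, draw]
    FD 9: (210,0) -> (219,0) [heading=0, draw]
  ]
  -- iteration 3/3 --
  BK 8.8: (219,0) -> (210.2,0) [heading=0, draw]
  FD 5.8: (210.2,0) -> (216,0) [heading=0, draw]
  BK 1.7: (216,0) -> (214.3,0) [heading=0, draw]
  REPEAT 3 [
    -- iteration 1/3 --
    FD 9.2: (214.3,0) -> (223.5,0) [heading=0, draw]
    FD 14.4: (223.5,0) -> (237.9,0) [heading=0, draw]
    FD 9: (237.9,0) -> (246.9,0) [heading=0, draw]
    -- iteration 2/3 --
    FD 9.2: (246.9,0) -> (256.1,0) [heading=0, draw]
    FD 14.4: (256.1,0) -> (270.5,0) [heading=0, draw]
    FD 9: (270.5,0) -> (279.5,0) [heading=0, draw]
    -- iteration 3/3 --
    FD 9.2: (279.5,0) -> (288.7,0) [heading=0, draw]
    FD 14.4: (288.7,0) -> (303.1,0) [heading=0, draw]
    FD 9: (303.1,0) -> (312.1,0) [heading=0, draw]
  ]
]
PD: pen down
RT 120: heading 0 -> 240
FD 12: (312.1,0) -> (306.1,-10.392) [heading=240, draw]
RT 120: heading 240 -> 120
Final: pos=(306.1,-10.392), heading=120, 40 segment(s) drawn

Answer: 306.1 -10.392 120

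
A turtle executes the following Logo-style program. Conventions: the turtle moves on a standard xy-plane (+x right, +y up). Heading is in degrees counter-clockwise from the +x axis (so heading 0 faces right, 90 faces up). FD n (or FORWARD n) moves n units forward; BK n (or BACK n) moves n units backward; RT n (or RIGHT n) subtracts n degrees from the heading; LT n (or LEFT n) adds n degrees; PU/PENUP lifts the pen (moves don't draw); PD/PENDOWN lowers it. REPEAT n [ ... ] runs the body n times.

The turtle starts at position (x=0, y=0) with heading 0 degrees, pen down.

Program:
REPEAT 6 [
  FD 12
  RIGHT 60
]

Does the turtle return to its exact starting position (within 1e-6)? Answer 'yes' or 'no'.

Executing turtle program step by step:
Start: pos=(0,0), heading=0, pen down
REPEAT 6 [
  -- iteration 1/6 --
  FD 12: (0,0) -> (12,0) [heading=0, draw]
  RT 60: heading 0 -> 300
  -- iteration 2/6 --
  FD 12: (12,0) -> (18,-10.392) [heading=300, draw]
  RT 60: heading 300 -> 240
  -- iteration 3/6 --
  FD 12: (18,-10.392) -> (12,-20.785) [heading=240, draw]
  RT 60: heading 240 -> 180
  -- iteration 4/6 --
  FD 12: (12,-20.785) -> (0,-20.785) [heading=180, draw]
  RT 60: heading 180 -> 120
  -- iteration 5/6 --
  FD 12: (0,-20.785) -> (-6,-10.392) [heading=120, draw]
  RT 60: heading 120 -> 60
  -- iteration 6/6 --
  FD 12: (-6,-10.392) -> (0,0) [heading=60, draw]
  RT 60: heading 60 -> 0
]
Final: pos=(0,0), heading=0, 6 segment(s) drawn

Start position: (0, 0)
Final position: (0, 0)
Distance = 0; < 1e-6 -> CLOSED

Answer: yes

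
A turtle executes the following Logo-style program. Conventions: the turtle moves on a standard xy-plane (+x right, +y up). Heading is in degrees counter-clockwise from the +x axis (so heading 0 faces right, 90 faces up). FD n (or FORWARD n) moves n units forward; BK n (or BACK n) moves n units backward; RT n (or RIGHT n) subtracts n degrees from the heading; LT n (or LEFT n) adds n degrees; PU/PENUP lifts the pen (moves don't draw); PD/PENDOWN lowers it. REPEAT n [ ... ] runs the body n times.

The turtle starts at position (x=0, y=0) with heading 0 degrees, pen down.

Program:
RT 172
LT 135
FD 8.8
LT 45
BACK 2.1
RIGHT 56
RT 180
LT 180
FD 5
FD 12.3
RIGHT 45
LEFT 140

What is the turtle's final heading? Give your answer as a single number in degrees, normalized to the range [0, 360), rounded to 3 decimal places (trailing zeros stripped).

Answer: 47

Derivation:
Executing turtle program step by step:
Start: pos=(0,0), heading=0, pen down
RT 172: heading 0 -> 188
LT 135: heading 188 -> 323
FD 8.8: (0,0) -> (7.028,-5.296) [heading=323, draw]
LT 45: heading 323 -> 8
BK 2.1: (7.028,-5.296) -> (4.948,-5.588) [heading=8, draw]
RT 56: heading 8 -> 312
RT 180: heading 312 -> 132
LT 180: heading 132 -> 312
FD 5: (4.948,-5.588) -> (8.294,-9.304) [heading=312, draw]
FD 12.3: (8.294,-9.304) -> (16.524,-18.445) [heading=312, draw]
RT 45: heading 312 -> 267
LT 140: heading 267 -> 47
Final: pos=(16.524,-18.445), heading=47, 4 segment(s) drawn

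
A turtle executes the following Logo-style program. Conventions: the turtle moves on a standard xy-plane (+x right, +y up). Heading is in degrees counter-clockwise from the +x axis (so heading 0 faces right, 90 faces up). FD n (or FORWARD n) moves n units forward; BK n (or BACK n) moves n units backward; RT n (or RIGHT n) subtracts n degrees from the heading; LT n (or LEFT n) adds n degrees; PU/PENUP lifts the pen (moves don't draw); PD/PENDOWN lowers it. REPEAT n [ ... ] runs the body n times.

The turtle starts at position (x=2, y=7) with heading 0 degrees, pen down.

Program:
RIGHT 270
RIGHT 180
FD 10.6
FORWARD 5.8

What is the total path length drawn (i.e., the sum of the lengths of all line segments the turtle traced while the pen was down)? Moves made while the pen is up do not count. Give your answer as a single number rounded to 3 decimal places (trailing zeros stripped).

Executing turtle program step by step:
Start: pos=(2,7), heading=0, pen down
RT 270: heading 0 -> 90
RT 180: heading 90 -> 270
FD 10.6: (2,7) -> (2,-3.6) [heading=270, draw]
FD 5.8: (2,-3.6) -> (2,-9.4) [heading=270, draw]
Final: pos=(2,-9.4), heading=270, 2 segment(s) drawn

Segment lengths:
  seg 1: (2,7) -> (2,-3.6), length = 10.6
  seg 2: (2,-3.6) -> (2,-9.4), length = 5.8
Total = 16.4

Answer: 16.4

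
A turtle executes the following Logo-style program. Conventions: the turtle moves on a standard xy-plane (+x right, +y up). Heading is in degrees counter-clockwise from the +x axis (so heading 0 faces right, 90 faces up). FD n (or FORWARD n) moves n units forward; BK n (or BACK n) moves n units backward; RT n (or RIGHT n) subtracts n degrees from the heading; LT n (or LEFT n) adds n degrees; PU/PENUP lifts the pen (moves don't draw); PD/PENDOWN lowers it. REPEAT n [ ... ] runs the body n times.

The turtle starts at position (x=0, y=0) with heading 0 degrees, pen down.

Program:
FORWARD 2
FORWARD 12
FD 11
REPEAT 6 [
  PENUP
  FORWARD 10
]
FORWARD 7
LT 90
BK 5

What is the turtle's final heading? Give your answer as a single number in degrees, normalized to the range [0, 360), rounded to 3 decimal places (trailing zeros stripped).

Executing turtle program step by step:
Start: pos=(0,0), heading=0, pen down
FD 2: (0,0) -> (2,0) [heading=0, draw]
FD 12: (2,0) -> (14,0) [heading=0, draw]
FD 11: (14,0) -> (25,0) [heading=0, draw]
REPEAT 6 [
  -- iteration 1/6 --
  PU: pen up
  FD 10: (25,0) -> (35,0) [heading=0, move]
  -- iteration 2/6 --
  PU: pen up
  FD 10: (35,0) -> (45,0) [heading=0, move]
  -- iteration 3/6 --
  PU: pen up
  FD 10: (45,0) -> (55,0) [heading=0, move]
  -- iteration 4/6 --
  PU: pen up
  FD 10: (55,0) -> (65,0) [heading=0, move]
  -- iteration 5/6 --
  PU: pen up
  FD 10: (65,0) -> (75,0) [heading=0, move]
  -- iteration 6/6 --
  PU: pen up
  FD 10: (75,0) -> (85,0) [heading=0, move]
]
FD 7: (85,0) -> (92,0) [heading=0, move]
LT 90: heading 0 -> 90
BK 5: (92,0) -> (92,-5) [heading=90, move]
Final: pos=(92,-5), heading=90, 3 segment(s) drawn

Answer: 90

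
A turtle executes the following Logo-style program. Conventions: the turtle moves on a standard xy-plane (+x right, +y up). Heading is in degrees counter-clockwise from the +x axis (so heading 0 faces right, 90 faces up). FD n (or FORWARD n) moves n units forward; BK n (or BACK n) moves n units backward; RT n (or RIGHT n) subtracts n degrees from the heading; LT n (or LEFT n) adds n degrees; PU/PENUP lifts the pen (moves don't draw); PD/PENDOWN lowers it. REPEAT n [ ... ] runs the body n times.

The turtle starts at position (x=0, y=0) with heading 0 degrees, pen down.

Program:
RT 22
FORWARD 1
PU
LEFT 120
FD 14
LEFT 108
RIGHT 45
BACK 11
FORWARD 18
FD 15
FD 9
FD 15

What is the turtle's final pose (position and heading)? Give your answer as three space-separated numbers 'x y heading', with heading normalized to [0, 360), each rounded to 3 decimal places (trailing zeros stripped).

Answer: -44.515 28.465 161

Derivation:
Executing turtle program step by step:
Start: pos=(0,0), heading=0, pen down
RT 22: heading 0 -> 338
FD 1: (0,0) -> (0.927,-0.375) [heading=338, draw]
PU: pen up
LT 120: heading 338 -> 98
FD 14: (0.927,-0.375) -> (-1.021,13.489) [heading=98, move]
LT 108: heading 98 -> 206
RT 45: heading 206 -> 161
BK 11: (-1.021,13.489) -> (9.379,9.908) [heading=161, move]
FD 18: (9.379,9.908) -> (-7.64,15.768) [heading=161, move]
FD 15: (-7.64,15.768) -> (-21.823,20.652) [heading=161, move]
FD 9: (-21.823,20.652) -> (-30.332,23.582) [heading=161, move]
FD 15: (-30.332,23.582) -> (-44.515,28.465) [heading=161, move]
Final: pos=(-44.515,28.465), heading=161, 1 segment(s) drawn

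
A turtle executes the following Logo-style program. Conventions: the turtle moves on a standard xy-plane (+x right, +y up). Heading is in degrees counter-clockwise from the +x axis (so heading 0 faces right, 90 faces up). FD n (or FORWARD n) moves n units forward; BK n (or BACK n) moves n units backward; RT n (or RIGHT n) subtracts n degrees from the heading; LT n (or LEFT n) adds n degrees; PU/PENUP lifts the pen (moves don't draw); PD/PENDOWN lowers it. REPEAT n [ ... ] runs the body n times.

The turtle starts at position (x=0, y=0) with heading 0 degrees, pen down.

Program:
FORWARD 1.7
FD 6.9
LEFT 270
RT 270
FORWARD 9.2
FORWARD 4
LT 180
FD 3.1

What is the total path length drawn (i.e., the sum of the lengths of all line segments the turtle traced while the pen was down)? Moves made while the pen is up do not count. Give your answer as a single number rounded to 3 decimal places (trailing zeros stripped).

Executing turtle program step by step:
Start: pos=(0,0), heading=0, pen down
FD 1.7: (0,0) -> (1.7,0) [heading=0, draw]
FD 6.9: (1.7,0) -> (8.6,0) [heading=0, draw]
LT 270: heading 0 -> 270
RT 270: heading 270 -> 0
FD 9.2: (8.6,0) -> (17.8,0) [heading=0, draw]
FD 4: (17.8,0) -> (21.8,0) [heading=0, draw]
LT 180: heading 0 -> 180
FD 3.1: (21.8,0) -> (18.7,0) [heading=180, draw]
Final: pos=(18.7,0), heading=180, 5 segment(s) drawn

Segment lengths:
  seg 1: (0,0) -> (1.7,0), length = 1.7
  seg 2: (1.7,0) -> (8.6,0), length = 6.9
  seg 3: (8.6,0) -> (17.8,0), length = 9.2
  seg 4: (17.8,0) -> (21.8,0), length = 4
  seg 5: (21.8,0) -> (18.7,0), length = 3.1
Total = 24.9

Answer: 24.9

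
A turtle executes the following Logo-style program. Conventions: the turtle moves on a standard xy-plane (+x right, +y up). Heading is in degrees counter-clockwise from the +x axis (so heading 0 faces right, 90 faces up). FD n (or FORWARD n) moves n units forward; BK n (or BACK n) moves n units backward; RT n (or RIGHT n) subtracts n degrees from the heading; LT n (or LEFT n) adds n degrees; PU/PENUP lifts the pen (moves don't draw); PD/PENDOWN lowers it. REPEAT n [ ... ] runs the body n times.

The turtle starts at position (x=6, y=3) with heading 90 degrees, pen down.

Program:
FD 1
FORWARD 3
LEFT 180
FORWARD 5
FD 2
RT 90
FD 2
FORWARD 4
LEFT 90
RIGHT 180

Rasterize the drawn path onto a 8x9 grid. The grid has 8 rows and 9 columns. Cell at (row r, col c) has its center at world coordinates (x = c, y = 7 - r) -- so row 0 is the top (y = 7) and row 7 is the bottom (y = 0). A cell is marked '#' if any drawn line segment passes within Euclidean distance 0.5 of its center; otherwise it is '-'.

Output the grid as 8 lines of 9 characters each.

Segment 0: (6,3) -> (6,4)
Segment 1: (6,4) -> (6,7)
Segment 2: (6,7) -> (6,2)
Segment 3: (6,2) -> (6,0)
Segment 4: (6,0) -> (4,0)
Segment 5: (4,0) -> (-0,0)

Answer: ------#--
------#--
------#--
------#--
------#--
------#--
------#--
#######--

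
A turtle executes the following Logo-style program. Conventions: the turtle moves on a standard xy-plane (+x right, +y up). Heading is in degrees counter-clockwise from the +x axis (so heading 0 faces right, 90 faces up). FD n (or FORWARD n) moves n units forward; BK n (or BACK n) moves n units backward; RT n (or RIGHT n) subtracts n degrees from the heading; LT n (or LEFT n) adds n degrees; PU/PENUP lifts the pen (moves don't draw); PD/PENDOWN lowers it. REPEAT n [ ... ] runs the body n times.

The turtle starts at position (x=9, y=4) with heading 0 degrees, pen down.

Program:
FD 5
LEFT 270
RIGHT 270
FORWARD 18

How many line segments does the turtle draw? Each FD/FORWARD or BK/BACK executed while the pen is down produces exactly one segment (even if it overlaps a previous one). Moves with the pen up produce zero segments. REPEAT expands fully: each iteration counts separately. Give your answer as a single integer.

Answer: 2

Derivation:
Executing turtle program step by step:
Start: pos=(9,4), heading=0, pen down
FD 5: (9,4) -> (14,4) [heading=0, draw]
LT 270: heading 0 -> 270
RT 270: heading 270 -> 0
FD 18: (14,4) -> (32,4) [heading=0, draw]
Final: pos=(32,4), heading=0, 2 segment(s) drawn
Segments drawn: 2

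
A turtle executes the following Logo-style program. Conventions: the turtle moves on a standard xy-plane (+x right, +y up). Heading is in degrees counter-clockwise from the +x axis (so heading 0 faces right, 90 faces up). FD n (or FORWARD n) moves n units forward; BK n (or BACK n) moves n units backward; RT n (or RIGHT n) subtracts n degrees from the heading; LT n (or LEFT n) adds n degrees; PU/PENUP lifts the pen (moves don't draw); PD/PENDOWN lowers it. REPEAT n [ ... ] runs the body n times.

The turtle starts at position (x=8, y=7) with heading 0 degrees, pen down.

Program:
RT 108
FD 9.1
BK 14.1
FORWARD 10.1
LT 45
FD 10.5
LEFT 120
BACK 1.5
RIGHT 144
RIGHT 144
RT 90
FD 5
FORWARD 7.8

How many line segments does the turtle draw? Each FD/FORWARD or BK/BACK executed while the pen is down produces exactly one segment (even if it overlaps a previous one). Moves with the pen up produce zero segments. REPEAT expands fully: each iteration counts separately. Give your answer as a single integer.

Executing turtle program step by step:
Start: pos=(8,7), heading=0, pen down
RT 108: heading 0 -> 252
FD 9.1: (8,7) -> (5.188,-1.655) [heading=252, draw]
BK 14.1: (5.188,-1.655) -> (9.545,11.755) [heading=252, draw]
FD 10.1: (9.545,11.755) -> (6.424,2.15) [heading=252, draw]
LT 45: heading 252 -> 297
FD 10.5: (6.424,2.15) -> (11.191,-7.206) [heading=297, draw]
LT 120: heading 297 -> 57
BK 1.5: (11.191,-7.206) -> (10.374,-8.464) [heading=57, draw]
RT 144: heading 57 -> 273
RT 144: heading 273 -> 129
RT 90: heading 129 -> 39
FD 5: (10.374,-8.464) -> (14.26,-5.317) [heading=39, draw]
FD 7.8: (14.26,-5.317) -> (20.321,-0.409) [heading=39, draw]
Final: pos=(20.321,-0.409), heading=39, 7 segment(s) drawn
Segments drawn: 7

Answer: 7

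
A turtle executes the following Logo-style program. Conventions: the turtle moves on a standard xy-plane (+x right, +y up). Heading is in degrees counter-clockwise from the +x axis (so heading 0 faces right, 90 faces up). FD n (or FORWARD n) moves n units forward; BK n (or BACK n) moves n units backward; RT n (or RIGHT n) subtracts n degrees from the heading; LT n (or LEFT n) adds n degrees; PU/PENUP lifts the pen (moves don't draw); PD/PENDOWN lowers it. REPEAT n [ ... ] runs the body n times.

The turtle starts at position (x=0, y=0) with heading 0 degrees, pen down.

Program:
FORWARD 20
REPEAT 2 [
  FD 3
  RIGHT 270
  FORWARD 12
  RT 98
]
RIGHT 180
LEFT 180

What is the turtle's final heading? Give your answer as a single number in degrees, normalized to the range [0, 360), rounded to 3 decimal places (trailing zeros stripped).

Executing turtle program step by step:
Start: pos=(0,0), heading=0, pen down
FD 20: (0,0) -> (20,0) [heading=0, draw]
REPEAT 2 [
  -- iteration 1/2 --
  FD 3: (20,0) -> (23,0) [heading=0, draw]
  RT 270: heading 0 -> 90
  FD 12: (23,0) -> (23,12) [heading=90, draw]
  RT 98: heading 90 -> 352
  -- iteration 2/2 --
  FD 3: (23,12) -> (25.971,11.582) [heading=352, draw]
  RT 270: heading 352 -> 82
  FD 12: (25.971,11.582) -> (27.641,23.466) [heading=82, draw]
  RT 98: heading 82 -> 344
]
RT 180: heading 344 -> 164
LT 180: heading 164 -> 344
Final: pos=(27.641,23.466), heading=344, 5 segment(s) drawn

Answer: 344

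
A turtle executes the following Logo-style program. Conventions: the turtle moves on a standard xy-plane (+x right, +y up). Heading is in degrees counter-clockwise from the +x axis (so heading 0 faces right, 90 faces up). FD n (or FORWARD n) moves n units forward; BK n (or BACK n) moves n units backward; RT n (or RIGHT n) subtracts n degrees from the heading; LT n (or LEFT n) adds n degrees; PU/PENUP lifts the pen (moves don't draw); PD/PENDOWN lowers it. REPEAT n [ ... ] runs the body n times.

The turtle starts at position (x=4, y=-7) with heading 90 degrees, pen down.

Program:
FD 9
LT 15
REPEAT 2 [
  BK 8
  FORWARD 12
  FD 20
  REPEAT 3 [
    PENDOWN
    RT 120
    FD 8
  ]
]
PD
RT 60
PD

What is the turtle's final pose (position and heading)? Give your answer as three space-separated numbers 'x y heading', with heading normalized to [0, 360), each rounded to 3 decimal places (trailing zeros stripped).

Answer: -8.423 48.364 45

Derivation:
Executing turtle program step by step:
Start: pos=(4,-7), heading=90, pen down
FD 9: (4,-7) -> (4,2) [heading=90, draw]
LT 15: heading 90 -> 105
REPEAT 2 [
  -- iteration 1/2 --
  BK 8: (4,2) -> (6.071,-5.727) [heading=105, draw]
  FD 12: (6.071,-5.727) -> (2.965,5.864) [heading=105, draw]
  FD 20: (2.965,5.864) -> (-2.212,25.182) [heading=105, draw]
  REPEAT 3 [
    -- iteration 1/3 --
    PD: pen down
    RT 120: heading 105 -> 345
    FD 8: (-2.212,25.182) -> (5.516,23.112) [heading=345, draw]
    -- iteration 2/3 --
    PD: pen down
    RT 120: heading 345 -> 225
    FD 8: (5.516,23.112) -> (-0.141,17.455) [heading=225, draw]
    -- iteration 3/3 --
    PD: pen down
    RT 120: heading 225 -> 105
    FD 8: (-0.141,17.455) -> (-2.212,25.182) [heading=105, draw]
  ]
  -- iteration 2/2 --
  BK 8: (-2.212,25.182) -> (-0.141,17.455) [heading=105, draw]
  FD 12: (-0.141,17.455) -> (-3.247,29.046) [heading=105, draw]
  FD 20: (-3.247,29.046) -> (-8.423,48.364) [heading=105, draw]
  REPEAT 3 [
    -- iteration 1/3 --
    PD: pen down
    RT 120: heading 105 -> 345
    FD 8: (-8.423,48.364) -> (-0.696,46.294) [heading=345, draw]
    -- iteration 2/3 --
    PD: pen down
    RT 120: heading 345 -> 225
    FD 8: (-0.696,46.294) -> (-6.353,40.637) [heading=225, draw]
    -- iteration 3/3 --
    PD: pen down
    RT 120: heading 225 -> 105
    FD 8: (-6.353,40.637) -> (-8.423,48.364) [heading=105, draw]
  ]
]
PD: pen down
RT 60: heading 105 -> 45
PD: pen down
Final: pos=(-8.423,48.364), heading=45, 13 segment(s) drawn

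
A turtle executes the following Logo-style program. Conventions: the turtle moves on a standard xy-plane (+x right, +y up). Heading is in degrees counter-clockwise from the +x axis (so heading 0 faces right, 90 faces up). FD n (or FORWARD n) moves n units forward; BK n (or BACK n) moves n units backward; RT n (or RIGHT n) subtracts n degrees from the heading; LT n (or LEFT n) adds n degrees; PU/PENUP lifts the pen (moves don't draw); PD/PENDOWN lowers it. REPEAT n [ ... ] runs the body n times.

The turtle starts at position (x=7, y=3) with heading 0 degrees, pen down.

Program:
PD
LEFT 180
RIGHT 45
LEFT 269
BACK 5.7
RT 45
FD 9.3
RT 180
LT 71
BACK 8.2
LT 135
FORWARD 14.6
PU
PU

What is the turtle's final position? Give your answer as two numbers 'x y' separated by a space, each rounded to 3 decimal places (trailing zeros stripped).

Executing turtle program step by step:
Start: pos=(7,3), heading=0, pen down
PD: pen down
LT 180: heading 0 -> 180
RT 45: heading 180 -> 135
LT 269: heading 135 -> 44
BK 5.7: (7,3) -> (2.9,-0.96) [heading=44, draw]
RT 45: heading 44 -> 359
FD 9.3: (2.9,-0.96) -> (12.198,-1.122) [heading=359, draw]
RT 180: heading 359 -> 179
LT 71: heading 179 -> 250
BK 8.2: (12.198,-1.122) -> (15.003,6.584) [heading=250, draw]
LT 135: heading 250 -> 25
FD 14.6: (15.003,6.584) -> (28.235,12.754) [heading=25, draw]
PU: pen up
PU: pen up
Final: pos=(28.235,12.754), heading=25, 4 segment(s) drawn

Answer: 28.235 12.754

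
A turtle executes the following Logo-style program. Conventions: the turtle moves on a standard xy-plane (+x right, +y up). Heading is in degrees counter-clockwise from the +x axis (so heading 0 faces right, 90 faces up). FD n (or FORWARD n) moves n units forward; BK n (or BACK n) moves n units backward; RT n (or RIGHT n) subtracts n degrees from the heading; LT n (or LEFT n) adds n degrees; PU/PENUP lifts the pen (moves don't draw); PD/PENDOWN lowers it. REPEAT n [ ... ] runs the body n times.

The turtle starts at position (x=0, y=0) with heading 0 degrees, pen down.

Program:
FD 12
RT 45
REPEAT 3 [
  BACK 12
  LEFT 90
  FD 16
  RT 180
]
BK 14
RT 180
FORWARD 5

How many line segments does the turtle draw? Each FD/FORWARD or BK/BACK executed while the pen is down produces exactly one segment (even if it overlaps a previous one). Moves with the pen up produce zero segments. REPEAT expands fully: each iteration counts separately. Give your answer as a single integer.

Executing turtle program step by step:
Start: pos=(0,0), heading=0, pen down
FD 12: (0,0) -> (12,0) [heading=0, draw]
RT 45: heading 0 -> 315
REPEAT 3 [
  -- iteration 1/3 --
  BK 12: (12,0) -> (3.515,8.485) [heading=315, draw]
  LT 90: heading 315 -> 45
  FD 16: (3.515,8.485) -> (14.828,19.799) [heading=45, draw]
  RT 180: heading 45 -> 225
  -- iteration 2/3 --
  BK 12: (14.828,19.799) -> (23.314,28.284) [heading=225, draw]
  LT 90: heading 225 -> 315
  FD 16: (23.314,28.284) -> (34.627,16.971) [heading=315, draw]
  RT 180: heading 315 -> 135
  -- iteration 3/3 --
  BK 12: (34.627,16.971) -> (43.113,8.485) [heading=135, draw]
  LT 90: heading 135 -> 225
  FD 16: (43.113,8.485) -> (31.799,-2.828) [heading=225, draw]
  RT 180: heading 225 -> 45
]
BK 14: (31.799,-2.828) -> (21.899,-12.728) [heading=45, draw]
RT 180: heading 45 -> 225
FD 5: (21.899,-12.728) -> (18.364,-16.263) [heading=225, draw]
Final: pos=(18.364,-16.263), heading=225, 9 segment(s) drawn
Segments drawn: 9

Answer: 9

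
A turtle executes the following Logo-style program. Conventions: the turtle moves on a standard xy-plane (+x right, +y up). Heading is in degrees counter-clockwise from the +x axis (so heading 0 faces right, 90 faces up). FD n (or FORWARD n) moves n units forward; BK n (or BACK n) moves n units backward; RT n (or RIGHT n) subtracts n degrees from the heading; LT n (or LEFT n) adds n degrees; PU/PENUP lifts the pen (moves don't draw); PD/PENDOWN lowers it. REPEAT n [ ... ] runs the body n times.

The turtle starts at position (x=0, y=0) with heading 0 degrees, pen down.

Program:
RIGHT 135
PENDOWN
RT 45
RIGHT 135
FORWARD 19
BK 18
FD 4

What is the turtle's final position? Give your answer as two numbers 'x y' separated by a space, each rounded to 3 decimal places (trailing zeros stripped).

Executing turtle program step by step:
Start: pos=(0,0), heading=0, pen down
RT 135: heading 0 -> 225
PD: pen down
RT 45: heading 225 -> 180
RT 135: heading 180 -> 45
FD 19: (0,0) -> (13.435,13.435) [heading=45, draw]
BK 18: (13.435,13.435) -> (0.707,0.707) [heading=45, draw]
FD 4: (0.707,0.707) -> (3.536,3.536) [heading=45, draw]
Final: pos=(3.536,3.536), heading=45, 3 segment(s) drawn

Answer: 3.536 3.536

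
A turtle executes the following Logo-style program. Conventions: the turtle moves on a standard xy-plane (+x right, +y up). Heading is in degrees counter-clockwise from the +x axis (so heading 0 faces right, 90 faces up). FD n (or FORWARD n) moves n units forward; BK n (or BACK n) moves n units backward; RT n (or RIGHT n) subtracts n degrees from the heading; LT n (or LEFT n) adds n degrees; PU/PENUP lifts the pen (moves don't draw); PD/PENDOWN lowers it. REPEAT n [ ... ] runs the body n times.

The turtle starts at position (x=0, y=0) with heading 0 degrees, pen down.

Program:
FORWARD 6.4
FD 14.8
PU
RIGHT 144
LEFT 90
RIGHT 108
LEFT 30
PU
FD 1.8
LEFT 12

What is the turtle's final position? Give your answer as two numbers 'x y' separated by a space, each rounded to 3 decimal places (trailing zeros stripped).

Executing turtle program step by step:
Start: pos=(0,0), heading=0, pen down
FD 6.4: (0,0) -> (6.4,0) [heading=0, draw]
FD 14.8: (6.4,0) -> (21.2,0) [heading=0, draw]
PU: pen up
RT 144: heading 0 -> 216
LT 90: heading 216 -> 306
RT 108: heading 306 -> 198
LT 30: heading 198 -> 228
PU: pen up
FD 1.8: (21.2,0) -> (19.996,-1.338) [heading=228, move]
LT 12: heading 228 -> 240
Final: pos=(19.996,-1.338), heading=240, 2 segment(s) drawn

Answer: 19.996 -1.338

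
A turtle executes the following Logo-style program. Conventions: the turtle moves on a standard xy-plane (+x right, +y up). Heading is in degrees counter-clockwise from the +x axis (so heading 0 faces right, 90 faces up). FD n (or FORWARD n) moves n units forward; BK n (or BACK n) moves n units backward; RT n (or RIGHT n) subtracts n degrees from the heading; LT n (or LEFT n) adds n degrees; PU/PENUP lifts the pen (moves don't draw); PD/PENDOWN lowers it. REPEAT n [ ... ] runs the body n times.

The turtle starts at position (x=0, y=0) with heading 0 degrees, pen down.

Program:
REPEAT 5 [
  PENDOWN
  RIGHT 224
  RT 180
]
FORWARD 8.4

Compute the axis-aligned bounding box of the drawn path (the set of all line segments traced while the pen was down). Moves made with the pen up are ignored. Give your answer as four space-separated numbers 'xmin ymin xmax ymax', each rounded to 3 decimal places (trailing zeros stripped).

Answer: -6.435 0 0 5.399

Derivation:
Executing turtle program step by step:
Start: pos=(0,0), heading=0, pen down
REPEAT 5 [
  -- iteration 1/5 --
  PD: pen down
  RT 224: heading 0 -> 136
  RT 180: heading 136 -> 316
  -- iteration 2/5 --
  PD: pen down
  RT 224: heading 316 -> 92
  RT 180: heading 92 -> 272
  -- iteration 3/5 --
  PD: pen down
  RT 224: heading 272 -> 48
  RT 180: heading 48 -> 228
  -- iteration 4/5 --
  PD: pen down
  RT 224: heading 228 -> 4
  RT 180: heading 4 -> 184
  -- iteration 5/5 --
  PD: pen down
  RT 224: heading 184 -> 320
  RT 180: heading 320 -> 140
]
FD 8.4: (0,0) -> (-6.435,5.399) [heading=140, draw]
Final: pos=(-6.435,5.399), heading=140, 1 segment(s) drawn

Segment endpoints: x in {-6.435, 0}, y in {0, 5.399}
xmin=-6.435, ymin=0, xmax=0, ymax=5.399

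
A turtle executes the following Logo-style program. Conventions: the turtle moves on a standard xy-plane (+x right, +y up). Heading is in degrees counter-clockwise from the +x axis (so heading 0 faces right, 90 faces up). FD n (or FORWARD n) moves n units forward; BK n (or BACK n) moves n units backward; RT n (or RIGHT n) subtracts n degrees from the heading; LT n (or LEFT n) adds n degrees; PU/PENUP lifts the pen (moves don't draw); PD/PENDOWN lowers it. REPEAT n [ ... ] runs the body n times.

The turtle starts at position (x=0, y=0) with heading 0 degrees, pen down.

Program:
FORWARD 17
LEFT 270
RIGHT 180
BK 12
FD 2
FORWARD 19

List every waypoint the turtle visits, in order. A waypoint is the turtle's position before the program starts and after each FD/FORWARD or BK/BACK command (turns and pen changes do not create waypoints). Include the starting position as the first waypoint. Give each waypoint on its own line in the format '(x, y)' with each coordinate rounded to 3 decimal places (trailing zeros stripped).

Executing turtle program step by step:
Start: pos=(0,0), heading=0, pen down
FD 17: (0,0) -> (17,0) [heading=0, draw]
LT 270: heading 0 -> 270
RT 180: heading 270 -> 90
BK 12: (17,0) -> (17,-12) [heading=90, draw]
FD 2: (17,-12) -> (17,-10) [heading=90, draw]
FD 19: (17,-10) -> (17,9) [heading=90, draw]
Final: pos=(17,9), heading=90, 4 segment(s) drawn
Waypoints (5 total):
(0, 0)
(17, 0)
(17, -12)
(17, -10)
(17, 9)

Answer: (0, 0)
(17, 0)
(17, -12)
(17, -10)
(17, 9)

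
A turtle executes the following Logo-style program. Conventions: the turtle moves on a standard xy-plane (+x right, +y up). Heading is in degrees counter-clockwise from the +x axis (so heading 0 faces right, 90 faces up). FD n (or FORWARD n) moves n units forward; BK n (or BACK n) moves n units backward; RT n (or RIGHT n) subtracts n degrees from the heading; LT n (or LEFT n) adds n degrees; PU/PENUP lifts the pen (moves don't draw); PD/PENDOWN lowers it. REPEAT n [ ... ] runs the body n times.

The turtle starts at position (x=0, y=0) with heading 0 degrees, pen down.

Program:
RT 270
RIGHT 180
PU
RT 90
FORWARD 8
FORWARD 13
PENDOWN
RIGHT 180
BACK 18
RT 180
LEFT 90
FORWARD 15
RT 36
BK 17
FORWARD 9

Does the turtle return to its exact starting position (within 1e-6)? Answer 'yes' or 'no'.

Answer: no

Derivation:
Executing turtle program step by step:
Start: pos=(0,0), heading=0, pen down
RT 270: heading 0 -> 90
RT 180: heading 90 -> 270
PU: pen up
RT 90: heading 270 -> 180
FD 8: (0,0) -> (-8,0) [heading=180, move]
FD 13: (-8,0) -> (-21,0) [heading=180, move]
PD: pen down
RT 180: heading 180 -> 0
BK 18: (-21,0) -> (-39,0) [heading=0, draw]
RT 180: heading 0 -> 180
LT 90: heading 180 -> 270
FD 15: (-39,0) -> (-39,-15) [heading=270, draw]
RT 36: heading 270 -> 234
BK 17: (-39,-15) -> (-29.008,-1.247) [heading=234, draw]
FD 9: (-29.008,-1.247) -> (-34.298,-8.528) [heading=234, draw]
Final: pos=(-34.298,-8.528), heading=234, 4 segment(s) drawn

Start position: (0, 0)
Final position: (-34.298, -8.528)
Distance = 35.342; >= 1e-6 -> NOT closed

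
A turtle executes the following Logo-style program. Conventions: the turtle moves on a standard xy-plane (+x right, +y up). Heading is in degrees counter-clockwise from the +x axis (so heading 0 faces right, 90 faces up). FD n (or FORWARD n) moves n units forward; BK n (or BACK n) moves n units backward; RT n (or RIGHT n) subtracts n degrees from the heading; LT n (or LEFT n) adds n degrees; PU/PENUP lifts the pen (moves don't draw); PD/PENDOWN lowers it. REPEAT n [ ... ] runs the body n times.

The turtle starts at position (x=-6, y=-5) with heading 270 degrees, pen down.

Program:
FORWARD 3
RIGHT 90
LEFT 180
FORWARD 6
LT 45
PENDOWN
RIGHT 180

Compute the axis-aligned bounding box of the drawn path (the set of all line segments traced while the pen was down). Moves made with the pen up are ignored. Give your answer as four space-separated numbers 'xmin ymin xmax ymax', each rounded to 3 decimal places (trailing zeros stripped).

Answer: -6 -8 0 -5

Derivation:
Executing turtle program step by step:
Start: pos=(-6,-5), heading=270, pen down
FD 3: (-6,-5) -> (-6,-8) [heading=270, draw]
RT 90: heading 270 -> 180
LT 180: heading 180 -> 0
FD 6: (-6,-8) -> (0,-8) [heading=0, draw]
LT 45: heading 0 -> 45
PD: pen down
RT 180: heading 45 -> 225
Final: pos=(0,-8), heading=225, 2 segment(s) drawn

Segment endpoints: x in {-6, -6, 0}, y in {-8, -8, -5}
xmin=-6, ymin=-8, xmax=0, ymax=-5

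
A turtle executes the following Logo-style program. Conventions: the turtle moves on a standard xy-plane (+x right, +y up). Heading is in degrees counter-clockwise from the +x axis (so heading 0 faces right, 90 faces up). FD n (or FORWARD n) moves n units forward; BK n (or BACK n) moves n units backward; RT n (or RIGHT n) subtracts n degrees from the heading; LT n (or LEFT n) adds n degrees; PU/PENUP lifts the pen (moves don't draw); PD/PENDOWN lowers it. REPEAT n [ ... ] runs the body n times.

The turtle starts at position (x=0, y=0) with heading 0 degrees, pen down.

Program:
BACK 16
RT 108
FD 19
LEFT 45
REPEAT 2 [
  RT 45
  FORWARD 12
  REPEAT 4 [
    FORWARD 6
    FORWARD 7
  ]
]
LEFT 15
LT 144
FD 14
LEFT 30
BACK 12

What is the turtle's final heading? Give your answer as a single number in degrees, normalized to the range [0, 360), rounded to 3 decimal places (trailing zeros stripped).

Answer: 36

Derivation:
Executing turtle program step by step:
Start: pos=(0,0), heading=0, pen down
BK 16: (0,0) -> (-16,0) [heading=0, draw]
RT 108: heading 0 -> 252
FD 19: (-16,0) -> (-21.871,-18.07) [heading=252, draw]
LT 45: heading 252 -> 297
REPEAT 2 [
  -- iteration 1/2 --
  RT 45: heading 297 -> 252
  FD 12: (-21.871,-18.07) -> (-25.58,-29.483) [heading=252, draw]
  REPEAT 4 [
    -- iteration 1/4 --
    FD 6: (-25.58,-29.483) -> (-27.434,-35.189) [heading=252, draw]
    FD 7: (-27.434,-35.189) -> (-29.597,-41.846) [heading=252, draw]
    -- iteration 2/4 --
    FD 6: (-29.597,-41.846) -> (-31.451,-47.553) [heading=252, draw]
    FD 7: (-31.451,-47.553) -> (-33.614,-54.21) [heading=252, draw]
    -- iteration 3/4 --
    FD 6: (-33.614,-54.21) -> (-35.468,-59.917) [heading=252, draw]
    FD 7: (-35.468,-59.917) -> (-37.631,-66.574) [heading=252, draw]
    -- iteration 4/4 --
    FD 6: (-37.631,-66.574) -> (-39.485,-72.28) [heading=252, draw]
    FD 7: (-39.485,-72.28) -> (-41.648,-78.938) [heading=252, draw]
  ]
  -- iteration 2/2 --
  RT 45: heading 252 -> 207
  FD 12: (-41.648,-78.938) -> (-52.34,-84.386) [heading=207, draw]
  REPEAT 4 [
    -- iteration 1/4 --
    FD 6: (-52.34,-84.386) -> (-57.687,-87.11) [heading=207, draw]
    FD 7: (-57.687,-87.11) -> (-63.924,-90.287) [heading=207, draw]
    -- iteration 2/4 --
    FD 6: (-63.924,-90.287) -> (-69.27,-93.011) [heading=207, draw]
    FD 7: (-69.27,-93.011) -> (-75.507,-96.189) [heading=207, draw]
    -- iteration 3/4 --
    FD 6: (-75.507,-96.189) -> (-80.853,-98.913) [heading=207, draw]
    FD 7: (-80.853,-98.913) -> (-87.09,-102.091) [heading=207, draw]
    -- iteration 4/4 --
    FD 6: (-87.09,-102.091) -> (-92.436,-104.815) [heading=207, draw]
    FD 7: (-92.436,-104.815) -> (-98.673,-107.993) [heading=207, draw]
  ]
]
LT 15: heading 207 -> 222
LT 144: heading 222 -> 6
FD 14: (-98.673,-107.993) -> (-84.75,-106.53) [heading=6, draw]
LT 30: heading 6 -> 36
BK 12: (-84.75,-106.53) -> (-94.458,-113.583) [heading=36, draw]
Final: pos=(-94.458,-113.583), heading=36, 22 segment(s) drawn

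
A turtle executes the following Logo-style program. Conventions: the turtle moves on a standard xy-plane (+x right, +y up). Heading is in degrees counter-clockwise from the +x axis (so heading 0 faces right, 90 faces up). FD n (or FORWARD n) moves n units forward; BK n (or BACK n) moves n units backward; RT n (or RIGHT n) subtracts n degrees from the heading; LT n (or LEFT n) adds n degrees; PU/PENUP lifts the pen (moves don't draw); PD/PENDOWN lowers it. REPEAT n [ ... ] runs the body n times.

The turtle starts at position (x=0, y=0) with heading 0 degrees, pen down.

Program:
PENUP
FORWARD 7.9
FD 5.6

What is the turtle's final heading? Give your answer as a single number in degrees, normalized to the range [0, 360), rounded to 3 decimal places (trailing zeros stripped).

Answer: 0

Derivation:
Executing turtle program step by step:
Start: pos=(0,0), heading=0, pen down
PU: pen up
FD 7.9: (0,0) -> (7.9,0) [heading=0, move]
FD 5.6: (7.9,0) -> (13.5,0) [heading=0, move]
Final: pos=(13.5,0), heading=0, 0 segment(s) drawn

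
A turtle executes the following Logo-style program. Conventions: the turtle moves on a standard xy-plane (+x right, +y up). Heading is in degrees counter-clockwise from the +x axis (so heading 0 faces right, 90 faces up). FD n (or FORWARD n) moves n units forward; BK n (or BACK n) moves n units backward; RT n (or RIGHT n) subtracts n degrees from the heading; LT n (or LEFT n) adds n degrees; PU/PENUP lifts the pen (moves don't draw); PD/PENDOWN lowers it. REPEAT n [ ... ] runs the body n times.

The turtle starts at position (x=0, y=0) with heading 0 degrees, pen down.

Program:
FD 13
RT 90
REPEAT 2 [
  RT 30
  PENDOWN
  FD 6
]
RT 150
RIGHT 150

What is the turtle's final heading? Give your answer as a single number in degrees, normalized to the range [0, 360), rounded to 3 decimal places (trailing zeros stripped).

Executing turtle program step by step:
Start: pos=(0,0), heading=0, pen down
FD 13: (0,0) -> (13,0) [heading=0, draw]
RT 90: heading 0 -> 270
REPEAT 2 [
  -- iteration 1/2 --
  RT 30: heading 270 -> 240
  PD: pen down
  FD 6: (13,0) -> (10,-5.196) [heading=240, draw]
  -- iteration 2/2 --
  RT 30: heading 240 -> 210
  PD: pen down
  FD 6: (10,-5.196) -> (4.804,-8.196) [heading=210, draw]
]
RT 150: heading 210 -> 60
RT 150: heading 60 -> 270
Final: pos=(4.804,-8.196), heading=270, 3 segment(s) drawn

Answer: 270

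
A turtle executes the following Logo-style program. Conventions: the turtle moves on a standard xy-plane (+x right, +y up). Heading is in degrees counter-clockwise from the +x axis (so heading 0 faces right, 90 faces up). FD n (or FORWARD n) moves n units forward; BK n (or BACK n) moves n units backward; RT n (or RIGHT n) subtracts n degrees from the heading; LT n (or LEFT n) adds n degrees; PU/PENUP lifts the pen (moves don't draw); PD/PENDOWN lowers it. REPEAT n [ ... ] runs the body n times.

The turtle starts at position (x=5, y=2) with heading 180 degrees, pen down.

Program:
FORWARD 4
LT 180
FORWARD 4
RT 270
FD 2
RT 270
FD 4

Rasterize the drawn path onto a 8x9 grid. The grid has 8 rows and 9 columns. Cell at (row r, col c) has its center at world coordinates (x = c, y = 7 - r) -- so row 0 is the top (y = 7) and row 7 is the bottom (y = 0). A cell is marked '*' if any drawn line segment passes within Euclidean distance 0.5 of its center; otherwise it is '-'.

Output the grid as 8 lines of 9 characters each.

Segment 0: (5,2) -> (1,2)
Segment 1: (1,2) -> (5,2)
Segment 2: (5,2) -> (5,4)
Segment 3: (5,4) -> (1,4)

Answer: ---------
---------
---------
-*****---
-----*---
-*****---
---------
---------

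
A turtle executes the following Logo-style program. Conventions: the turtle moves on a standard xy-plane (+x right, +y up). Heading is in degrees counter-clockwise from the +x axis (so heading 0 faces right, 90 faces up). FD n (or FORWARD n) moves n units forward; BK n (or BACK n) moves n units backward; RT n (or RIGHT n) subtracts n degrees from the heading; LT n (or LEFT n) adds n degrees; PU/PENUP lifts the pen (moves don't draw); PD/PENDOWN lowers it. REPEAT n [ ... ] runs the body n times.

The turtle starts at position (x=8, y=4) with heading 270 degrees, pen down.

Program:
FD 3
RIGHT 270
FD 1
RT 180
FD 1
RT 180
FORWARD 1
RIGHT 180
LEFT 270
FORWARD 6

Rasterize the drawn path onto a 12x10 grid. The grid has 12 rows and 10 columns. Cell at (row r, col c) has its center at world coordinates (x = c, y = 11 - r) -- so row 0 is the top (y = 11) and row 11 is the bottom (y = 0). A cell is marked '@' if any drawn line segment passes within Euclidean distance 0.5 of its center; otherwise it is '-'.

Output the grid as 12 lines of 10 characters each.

Answer: ----------
----------
----------
----------
---------@
---------@
---------@
--------@@
--------@@
--------@@
--------@@
----------

Derivation:
Segment 0: (8,4) -> (8,1)
Segment 1: (8,1) -> (9,1)
Segment 2: (9,1) -> (8,1)
Segment 3: (8,1) -> (9,1)
Segment 4: (9,1) -> (9,7)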